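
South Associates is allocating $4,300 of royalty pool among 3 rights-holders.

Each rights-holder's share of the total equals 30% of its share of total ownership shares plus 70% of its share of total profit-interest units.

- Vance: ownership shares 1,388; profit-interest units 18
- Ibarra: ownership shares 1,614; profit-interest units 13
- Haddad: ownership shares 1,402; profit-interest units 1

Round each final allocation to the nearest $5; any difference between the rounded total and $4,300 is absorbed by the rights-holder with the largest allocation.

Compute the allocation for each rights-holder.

Vance: $2,100; Ibarra: $1,695; Haddad: $505

Totals — ownership shares 4,404, profit-interest units 32.
Combined weights (30% ownership shares + 70% profit-interest units): Vance 0.4883; Ibarra 0.3943; Haddad 0.1174.
Unrounded shares: Vance 2,099.69; Ibarra 1,695.58; Haddad 504.73.
Rounded to nearest $5: Vance $2,100; Ibarra $1,695; Haddad $505. Sum = $4,300.
Rounded total matches; no reconciliation needed.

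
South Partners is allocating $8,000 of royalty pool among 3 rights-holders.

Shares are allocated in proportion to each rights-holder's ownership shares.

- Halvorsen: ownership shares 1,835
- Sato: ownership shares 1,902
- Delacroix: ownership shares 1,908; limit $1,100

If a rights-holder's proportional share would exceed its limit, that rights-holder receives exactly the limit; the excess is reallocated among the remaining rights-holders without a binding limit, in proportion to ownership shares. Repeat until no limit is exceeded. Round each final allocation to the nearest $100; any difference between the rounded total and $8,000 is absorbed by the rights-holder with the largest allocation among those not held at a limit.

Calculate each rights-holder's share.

Sum of ownership shares: 5,645.
Proportional shares (ignoring caps): Halvorsen 2,600.53; Sato 2,695.48; Delacroix 2,703.99.
Capped: Delacroix ($1,100); residual $6,900 reallocated over remaining ownership shares 3,737.
Redistributed shares: Halvorsen 3,388.15 → $3,400; Sato 3,511.85 → $3,500.

Halvorsen: $3,400 · Sato: $3,500 · Delacroix: $1,100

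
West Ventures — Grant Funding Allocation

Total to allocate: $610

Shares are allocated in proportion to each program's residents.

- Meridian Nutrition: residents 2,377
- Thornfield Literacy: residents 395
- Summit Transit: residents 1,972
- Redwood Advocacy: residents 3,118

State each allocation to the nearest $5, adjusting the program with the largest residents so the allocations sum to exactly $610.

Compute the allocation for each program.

Meridian Nutrition: $185; Thornfield Literacy: $30; Summit Transit: $155; Redwood Advocacy: $240

Combined residents = 2,377 + 395 + 1,972 + 3,118 = 7,862.
Unrounded shares: Meridian Nutrition 184.43; Thornfield Literacy 30.65; Summit Transit 153.00; Redwood Advocacy 241.92.
At nearest $5: Meridian Nutrition $185; Thornfield Literacy $30; Summit Transit $155; Redwood Advocacy $240. Sum = $610.
No rounding difference to absorb.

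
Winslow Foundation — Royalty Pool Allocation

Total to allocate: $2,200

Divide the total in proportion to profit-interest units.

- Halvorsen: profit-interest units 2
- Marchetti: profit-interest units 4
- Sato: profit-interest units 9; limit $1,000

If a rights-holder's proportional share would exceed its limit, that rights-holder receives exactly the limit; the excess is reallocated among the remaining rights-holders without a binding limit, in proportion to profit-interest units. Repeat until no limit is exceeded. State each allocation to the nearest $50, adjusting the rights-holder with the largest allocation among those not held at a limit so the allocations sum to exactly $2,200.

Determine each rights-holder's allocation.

Sum of profit-interest units: 15.
Unconstrained shares: Halvorsen 293.33; Marchetti 586.67; Sato 1,320.00.
Held at cap: Sato ($1,000); residual $1,200 reallocated over remaining profit-interest units 6.
Remaining shares: Halvorsen 400.00 → $400; Marchetti 800.00 → $800.

Halvorsen: $400; Marchetti: $800; Sato: $1,000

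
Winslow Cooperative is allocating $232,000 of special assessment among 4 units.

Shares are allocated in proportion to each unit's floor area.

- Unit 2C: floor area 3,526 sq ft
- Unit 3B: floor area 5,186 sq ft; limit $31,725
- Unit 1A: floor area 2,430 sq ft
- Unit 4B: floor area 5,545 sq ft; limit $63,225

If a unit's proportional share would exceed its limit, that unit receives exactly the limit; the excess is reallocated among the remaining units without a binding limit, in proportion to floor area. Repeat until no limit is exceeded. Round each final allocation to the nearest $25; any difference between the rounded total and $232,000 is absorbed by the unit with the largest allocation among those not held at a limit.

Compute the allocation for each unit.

Unit 2C: $81,125 · Unit 3B: $31,725 · Unit 1A: $55,925 · Unit 4B: $63,225

Floor area total: 16,687.
Proportional shares (ignoring caps): Unit 2C 49,022.11; Unit 3B 72,101.16; Unit 1A 33,784.38; Unit 4B 77,092.35.
Cap binds for Unit 3B ($31,725), Unit 4B ($63,225); balance $137,050 reallocated over remaining floor area 5,956.
Redistributed shares: Unit 2C 81,134.70 → $81,125; Unit 1A 55,915.30 → $55,925.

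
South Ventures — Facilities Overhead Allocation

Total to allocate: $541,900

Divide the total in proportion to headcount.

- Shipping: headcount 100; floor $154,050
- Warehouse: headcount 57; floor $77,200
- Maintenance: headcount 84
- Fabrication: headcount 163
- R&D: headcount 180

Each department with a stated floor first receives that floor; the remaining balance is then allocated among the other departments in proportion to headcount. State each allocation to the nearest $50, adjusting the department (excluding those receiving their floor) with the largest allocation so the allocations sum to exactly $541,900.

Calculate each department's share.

Guaranteed amounts: Shipping $154,050; Warehouse $77,200. Remaining pool $310,650.
Remaining pool split over remaining headcount 427: Maintenance 61,111.48 → $61,100; Fabrication 118,585.36 → $118,600; R&D 130,953.16 → $130,950.

Shipping: $154,050; Warehouse: $77,200; Maintenance: $61,100; Fabrication: $118,600; R&D: $130,950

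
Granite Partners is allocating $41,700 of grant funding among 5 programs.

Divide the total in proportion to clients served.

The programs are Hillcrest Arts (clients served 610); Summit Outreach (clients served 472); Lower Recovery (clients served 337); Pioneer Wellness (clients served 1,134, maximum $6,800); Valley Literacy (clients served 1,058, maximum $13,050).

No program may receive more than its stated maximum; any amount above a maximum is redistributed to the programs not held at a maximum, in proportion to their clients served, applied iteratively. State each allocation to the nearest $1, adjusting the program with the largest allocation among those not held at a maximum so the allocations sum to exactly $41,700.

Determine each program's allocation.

Hillcrest Arts: $9,393 | Summit Outreach: $7,268 | Lower Recovery: $5,189 | Pioneer Wellness: $6,800 | Valley Literacy: $13,050

Sum of clients served: 3,611.
Pro-rata shares before constraints: Hillcrest Arts 7,044.31; Summit Outreach 5,450.68; Lower Recovery 3,891.69; Pioneer Wellness 13,095.49; Valley Literacy 12,217.83.
Held at cap: Pioneer Wellness ($6,800); balance $34,900 reallocated over remaining clients served 2,477.
Held at cap: Valley Literacy ($13,050); balance $21,850 reallocated over remaining clients served 1,419.
Shares after redistribution: Hillcrest Arts 9,392.88 → $9,393; Summit Outreach 7,267.94 → $7,268; Lower Recovery 5,189.18 → $5,189.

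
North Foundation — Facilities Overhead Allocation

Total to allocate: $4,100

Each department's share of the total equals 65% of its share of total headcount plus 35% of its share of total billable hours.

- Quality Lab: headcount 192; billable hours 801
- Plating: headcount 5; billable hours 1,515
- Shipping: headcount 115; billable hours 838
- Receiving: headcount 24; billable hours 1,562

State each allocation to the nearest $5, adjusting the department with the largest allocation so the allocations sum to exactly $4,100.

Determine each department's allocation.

Headcount total 336; billable hours total 4,716.
Composite weights (65% headcount + 35% billable hours): Quality Lab 0.4309; Plating 0.1221; Shipping 0.2847; Receiving 0.1624.
Proportional shares: Quality Lab 1,766.59; Plating 500.65; Shipping 1,167.12; Receiving 665.65.
After rounding ($5): Quality Lab $1,765; Plating $500; Shipping $1,165; Receiving $665. Sum = $4,095.
Difference $4,100 − $4,095 = +$5 applied to largest allocation (Quality Lab): Quality Lab becomes $1,770.

Quality Lab: $1,770 · Plating: $500 · Shipping: $1,165 · Receiving: $665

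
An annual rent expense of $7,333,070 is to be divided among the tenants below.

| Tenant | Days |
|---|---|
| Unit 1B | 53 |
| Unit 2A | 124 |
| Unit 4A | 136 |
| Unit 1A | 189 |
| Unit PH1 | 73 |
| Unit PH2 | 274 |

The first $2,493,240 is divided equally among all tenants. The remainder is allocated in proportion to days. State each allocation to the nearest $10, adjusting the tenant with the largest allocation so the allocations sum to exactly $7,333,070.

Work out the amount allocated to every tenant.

Unit 1B: $717,670 | Unit 2A: $1,122,420 | Unit 4A: $1,190,820 | Unit 1A: $1,492,960 | Unit PH1: $831,690 | Unit PH2: $1,977,510

$2,493,240 shared equally gives $415,540 per tenant.
Remainder $4,839,830 by days (total 849): Unit 1B 302,133.09 → $302,130; Unit 2A 706,877.41 → $706,880; Unit 4A 775,284.90 → $775,280; Unit 1A 1,077,417.99 → $1,077,420; Unit PH1 416,145.57 → $416,150; Unit PH2 1,561,971.05 → $1,561,970.
Totals: Unit 1B $415,540 + $302,130 = $717,670; Unit 2A $415,540 + $706,880 = $1,122,420; Unit 4A $415,540 + $775,280 = $1,190,820; Unit 1A $415,540 + $1,077,420 = $1,492,960; Unit PH1 $415,540 + $416,150 = $831,690; Unit PH2 $415,540 + $1,561,970 = $1,977,510.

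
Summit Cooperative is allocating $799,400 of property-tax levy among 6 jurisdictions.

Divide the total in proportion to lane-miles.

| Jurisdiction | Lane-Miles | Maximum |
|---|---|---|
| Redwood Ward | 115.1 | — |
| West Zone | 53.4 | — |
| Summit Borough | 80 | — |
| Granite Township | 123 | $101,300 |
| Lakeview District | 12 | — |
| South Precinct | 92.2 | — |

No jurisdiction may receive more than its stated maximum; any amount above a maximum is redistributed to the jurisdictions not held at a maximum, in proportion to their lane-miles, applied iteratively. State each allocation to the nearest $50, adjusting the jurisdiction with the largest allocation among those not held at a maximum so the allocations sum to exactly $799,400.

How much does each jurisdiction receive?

Lane-miles total: 475.7.
Unconstrained shares: Redwood Ward 193,422.20; West Zone 89,737.15; Summit Borough 134,437.67; Granite Township 206,697.92; Lakeview District 20,165.65; South Precinct 154,939.42.
Cap binds for Granite Township ($101,300); balance $698,100 reallocated over remaining lane-miles 352.7.
Shares after redistribution: Redwood Ward 227,817.72 → $227,800; West Zone 105,694.75 → $105,700; Summit Borough 158,344.20 → $158,350; Lakeview District 23,751.63 → $23,750; South Precinct 182,491.69 → $182,500.

Redwood Ward: $227,800; West Zone: $105,700; Summit Borough: $158,350; Granite Township: $101,300; Lakeview District: $23,750; South Precinct: $182,500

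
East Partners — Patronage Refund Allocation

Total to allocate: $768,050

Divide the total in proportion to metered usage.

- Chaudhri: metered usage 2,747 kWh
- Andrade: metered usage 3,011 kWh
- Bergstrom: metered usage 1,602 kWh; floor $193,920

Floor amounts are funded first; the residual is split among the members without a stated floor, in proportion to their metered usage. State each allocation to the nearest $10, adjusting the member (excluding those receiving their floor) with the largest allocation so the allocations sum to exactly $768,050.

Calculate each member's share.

Chaudhri: $273,900 | Andrade: $300,230 | Bergstrom: $193,920

Fund the minimums — Bergstrom $193,920. Residual $574,130.
Residual split over remaining metered usage 5,758: Chaudhri 273,903.28 → $273,900; Andrade 300,226.72 → $300,230.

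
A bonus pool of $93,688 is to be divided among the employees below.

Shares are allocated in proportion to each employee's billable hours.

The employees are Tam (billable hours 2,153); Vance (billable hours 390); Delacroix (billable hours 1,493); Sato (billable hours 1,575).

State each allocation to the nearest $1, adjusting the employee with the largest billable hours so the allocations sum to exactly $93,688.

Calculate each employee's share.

Tam: $35,949 | Vance: $6,512 | Delacroix: $24,929 | Sato: $26,298

Billable hours total: 2,153 + 390 + 1,493 + 1,575 = 5,611.
Unrounded shares: Tam 35,949.08; Vance 6,511.91; Delacroix 24,928.92; Sato 26,298.09.
At nearest $1: Tam $35,949; Vance $6,512; Delacroix $24,929; Sato $26,298. Sum = $93,688.
No rounding difference to absorb.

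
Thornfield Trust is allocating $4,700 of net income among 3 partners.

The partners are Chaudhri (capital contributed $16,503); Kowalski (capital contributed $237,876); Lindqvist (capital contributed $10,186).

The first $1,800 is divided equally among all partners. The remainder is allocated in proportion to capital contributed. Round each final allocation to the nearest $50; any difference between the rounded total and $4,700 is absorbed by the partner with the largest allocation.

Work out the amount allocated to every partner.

Chaudhri: $800 · Kowalski: $3,200 · Lindqvist: $700

Equal tier: $1,800 ÷ 3 = $600 apiece.
Remainder $2,900 by capital contributed (total 264,565): Chaudhri 180.90 → $200; Kowalski 2,607.45 → $2,600; Lindqvist 111.65 → $100.
Totals: Chaudhri $600 + $200 = $800; Kowalski $600 + $2,600 = $3,200; Lindqvist $600 + $100 = $700.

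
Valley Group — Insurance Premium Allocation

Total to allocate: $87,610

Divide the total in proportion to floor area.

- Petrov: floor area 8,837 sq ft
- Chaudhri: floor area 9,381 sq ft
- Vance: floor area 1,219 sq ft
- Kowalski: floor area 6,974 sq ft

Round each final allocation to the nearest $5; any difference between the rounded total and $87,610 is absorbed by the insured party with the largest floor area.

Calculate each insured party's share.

Petrov: $29,315; Chaudhri: $31,115; Vance: $4,045; Kowalski: $23,135

Total floor area = 8,837 + 9,381 + 1,219 + 6,974 = 26,411.
Raw shares: Petrov 29,313.91; Chaudhri 31,118.45; Vance 4,043.64; Kowalski 23,134.00.
Rounded to nearest $5: Petrov $29,315; Chaudhri $31,120; Vance $4,045; Kowalski $23,135. Sum = $87,615.
Difference $87,610 − $87,615 = −$5 applied to largest floor area (Chaudhri): Chaudhri becomes $31,115.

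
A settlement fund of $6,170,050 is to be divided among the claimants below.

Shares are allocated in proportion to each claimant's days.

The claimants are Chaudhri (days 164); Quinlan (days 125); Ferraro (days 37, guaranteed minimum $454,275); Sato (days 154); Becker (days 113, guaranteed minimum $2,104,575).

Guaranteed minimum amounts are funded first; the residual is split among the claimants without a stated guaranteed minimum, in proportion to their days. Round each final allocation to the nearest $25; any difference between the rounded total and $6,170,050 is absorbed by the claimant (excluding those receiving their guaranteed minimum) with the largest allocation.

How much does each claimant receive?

Chaudhri: $1,336,900; Quinlan: $1,018,950; Ferraro: $454,275; Sato: $1,255,350; Becker: $2,104,575

Minimums first: Ferraro $454,275; Becker $2,104,575. Residual $3,611,200.
Residual split over remaining days 443: Chaudhri 1,336,877.65 → $1,336,875; Quinlan 1,018,961.63 → $1,018,950; Sato 1,255,360.72 → $1,255,350.
Rounding difference +$25 applied to Chaudhri → $1,336,900.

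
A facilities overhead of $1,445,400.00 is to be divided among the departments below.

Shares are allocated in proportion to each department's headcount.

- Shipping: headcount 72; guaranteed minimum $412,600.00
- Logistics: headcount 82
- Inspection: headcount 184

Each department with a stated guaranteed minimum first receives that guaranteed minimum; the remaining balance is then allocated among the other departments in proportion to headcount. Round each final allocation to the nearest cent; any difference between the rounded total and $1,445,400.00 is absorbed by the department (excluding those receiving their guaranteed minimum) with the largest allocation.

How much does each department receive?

Fund the minimums — Shipping $412,600.00. Residual $1,032,800.00.
Residual split over remaining headcount 266: Logistics 318,381.9549 → $318,381.95; Inspection 714,418.0451 → $714,418.05.

Shipping: $412,600.00 · Logistics: $318,381.95 · Inspection: $714,418.05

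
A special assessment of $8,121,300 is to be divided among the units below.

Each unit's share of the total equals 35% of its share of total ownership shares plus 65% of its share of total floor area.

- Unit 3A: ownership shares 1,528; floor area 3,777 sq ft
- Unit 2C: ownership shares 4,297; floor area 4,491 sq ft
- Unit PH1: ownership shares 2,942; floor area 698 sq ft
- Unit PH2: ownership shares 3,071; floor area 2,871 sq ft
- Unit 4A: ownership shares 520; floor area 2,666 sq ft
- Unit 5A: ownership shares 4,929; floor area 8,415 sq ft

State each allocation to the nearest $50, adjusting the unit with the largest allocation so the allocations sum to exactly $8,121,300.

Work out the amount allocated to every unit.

Ownership shares total 17,287; floor area total 22,918.
Blended shares (35% ownership shares + 65% floor area): Unit 3A 0.1381; Unit 2C 0.2144; Unit PH1 0.0794; Unit PH2 0.1436; Unit 4A 0.0861; Unit 5A 0.3385.
Pro-rata amounts: Unit 3A 1,121,224.76; Unit 2C 1,740,984.04; Unit PH1 644,519.83; Unit PH2 1,166,251.51; Unit 4A 699,578.51; Unit 5A 2,748,741.35.
Rounded to nearest $50: Unit 3A $1,121,200; Unit 2C $1,741,000; Unit PH1 $644,500; Unit PH2 $1,166,250; Unit 4A $699,600; Unit 5A $2,748,750. Sum = $8,121,300.
No rounding difference to absorb.

Unit 3A: $1,121,200; Unit 2C: $1,741,000; Unit PH1: $644,500; Unit PH2: $1,166,250; Unit 4A: $699,600; Unit 5A: $2,748,750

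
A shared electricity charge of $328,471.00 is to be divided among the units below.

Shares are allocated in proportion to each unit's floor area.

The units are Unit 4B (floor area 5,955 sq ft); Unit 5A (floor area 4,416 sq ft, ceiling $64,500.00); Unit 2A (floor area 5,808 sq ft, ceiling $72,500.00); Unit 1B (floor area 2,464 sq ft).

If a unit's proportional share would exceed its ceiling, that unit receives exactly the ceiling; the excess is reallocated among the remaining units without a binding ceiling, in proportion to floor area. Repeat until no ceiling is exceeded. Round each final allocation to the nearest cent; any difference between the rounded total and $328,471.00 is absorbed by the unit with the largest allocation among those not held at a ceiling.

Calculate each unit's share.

Total floor area = 18,643.
Pro-rata shares before constraints: Unit 4B 104,921.1396; Unit 5A 77,805.5000; Unit 2A 102,331.1467; Unit 1B 43,413.2138.
Held at cap: Unit 5A ($64,500.00), Unit 2A ($72,500.00); remaining pool $191,471.00 reallocated over remaining floor area 8,419.
Remaining shares: Unit 4B 135,432.9261 → $135,432.93; Unit 1B 56,038.0739 → $56,038.07.

Unit 4B: $135,432.93 | Unit 5A: $64,500.00 | Unit 2A: $72,500.00 | Unit 1B: $56,038.07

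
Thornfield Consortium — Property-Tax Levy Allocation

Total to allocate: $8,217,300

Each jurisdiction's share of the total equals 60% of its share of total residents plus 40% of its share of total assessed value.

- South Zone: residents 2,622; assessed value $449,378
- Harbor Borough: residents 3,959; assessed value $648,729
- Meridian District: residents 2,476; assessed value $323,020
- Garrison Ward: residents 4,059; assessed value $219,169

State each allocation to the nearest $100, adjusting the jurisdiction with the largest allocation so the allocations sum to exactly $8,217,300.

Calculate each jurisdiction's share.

South Zone: $1,886,100 | Harbor Borough: $2,788,200 | Meridian District: $1,578,000 | Garrison Ward: $1,965,000

Residents total 13,116; assessed value total 1,640,296.
Composite weights (60% residents + 40% assessed value): South Zone 0.2295; Harbor Borough 0.3393; Meridian District 0.1920; Garrison Ward 0.2391.
Pro-rata amounts: South Zone 1,886,114.54; Harbor Borough 2,788,171.61; Meridian District 1,578,028.83; Garrison Ward 1,964,985.01.
At nearest $100: South Zone $1,886,100; Harbor Borough $2,788,200; Meridian District $1,578,000; Garrison Ward $1,965,000. Sum = $8,217,300.
Sum already equals the total — no adjustment.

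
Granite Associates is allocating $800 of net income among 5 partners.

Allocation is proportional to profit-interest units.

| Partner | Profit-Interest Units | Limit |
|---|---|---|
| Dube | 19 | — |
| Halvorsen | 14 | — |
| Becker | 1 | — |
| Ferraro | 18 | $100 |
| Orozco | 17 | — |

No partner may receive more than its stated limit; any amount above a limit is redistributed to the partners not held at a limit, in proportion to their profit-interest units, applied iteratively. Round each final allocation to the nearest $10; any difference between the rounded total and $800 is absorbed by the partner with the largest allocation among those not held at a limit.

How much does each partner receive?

Dube: $270; Halvorsen: $190; Becker: $10; Ferraro: $100; Orozco: $230

Total profit-interest units = 69.
Proportional shares (ignoring caps): Dube 220.29; Halvorsen 162.32; Becker 11.59; Ferraro 208.70; Orozco 197.10.
Capped: Ferraro ($100); remaining pool $700 reallocated over remaining profit-interest units 51.
Redistributed shares: Dube 260.78 → $260; Halvorsen 192.16 → $190; Becker 13.73 → $10; Orozco 233.33 → $230.
Rounding difference +$10 applied to Dube → $270.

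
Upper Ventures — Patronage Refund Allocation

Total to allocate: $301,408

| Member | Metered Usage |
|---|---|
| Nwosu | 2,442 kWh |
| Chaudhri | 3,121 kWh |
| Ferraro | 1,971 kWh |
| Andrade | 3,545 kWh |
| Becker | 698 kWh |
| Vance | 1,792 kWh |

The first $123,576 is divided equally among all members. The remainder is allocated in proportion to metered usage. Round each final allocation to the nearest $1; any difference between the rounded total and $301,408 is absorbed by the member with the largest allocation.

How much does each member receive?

Nwosu: $52,600 · Chaudhri: $61,499 · Ferraro: $46,427 · Andrade: $67,056 · Becker: $29,744 · Vance: $44,082

Equal tier: $123,576 ÷ 6 = $20,596 apiece.
Remainder $177,832 by metered usage (total 13,569): Nwosu 32,004.26 → $32,004; Chaudhri 40,903.06 → $40,903; Ferraro 25,831.44 → $25,831; Andrade 46,459.90 → $46,460; Becker 9,147.82 → $9,148; Vance 23,485.51 → $23,486.
Totals: Nwosu $20,596 + $32,004 = $52,600; Chaudhri $20,596 + $40,903 = $61,499; Ferraro $20,596 + $25,831 = $46,427; Andrade $20,596 + $46,460 = $67,056; Becker $20,596 + $9,148 = $29,744; Vance $20,596 + $23,486 = $44,082.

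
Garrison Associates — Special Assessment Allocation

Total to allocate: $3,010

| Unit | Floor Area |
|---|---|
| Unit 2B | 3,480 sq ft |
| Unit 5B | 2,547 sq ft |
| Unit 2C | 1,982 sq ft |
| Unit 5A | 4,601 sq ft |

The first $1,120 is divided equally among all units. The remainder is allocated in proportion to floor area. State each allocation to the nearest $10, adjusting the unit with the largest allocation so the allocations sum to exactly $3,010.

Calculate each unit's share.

Unit 2B: $800 | Unit 5B: $660 | Unit 2C: $580 | Unit 5A: $970

Equal tier: $1,120 ÷ 4 = $280 apiece.
Remainder $1,890 by floor area (total 12,610): Unit 2B 521.59 → $520; Unit 5B 381.75 → $380; Unit 2C 297.06 → $300; Unit 5A 689.60 → $690.
Totals: Unit 2B $280 + $520 = $800; Unit 5B $280 + $380 = $660; Unit 2C $280 + $300 = $580; Unit 5A $280 + $690 = $970.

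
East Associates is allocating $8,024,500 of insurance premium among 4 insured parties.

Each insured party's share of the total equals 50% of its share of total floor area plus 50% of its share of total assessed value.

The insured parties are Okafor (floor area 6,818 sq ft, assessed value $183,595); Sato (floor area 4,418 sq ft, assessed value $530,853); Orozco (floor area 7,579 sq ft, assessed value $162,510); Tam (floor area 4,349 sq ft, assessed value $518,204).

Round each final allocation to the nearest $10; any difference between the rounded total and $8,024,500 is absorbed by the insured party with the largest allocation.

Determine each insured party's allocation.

Totals — floor area 23,164, assessed value 1,395,162.
Composite weights (50% floor area + 50% assessed value): Okafor 0.2130; Sato 0.2856; Orozco 0.2218; Tam 0.2796.
Proportional shares: Okafor 1,708,937.95; Sato 2,291,887.83; Orozco 1,780,114.31; Tam 2,243,559.92.
At nearest $10: Okafor $1,708,940; Sato $2,291,890; Orozco $1,780,110; Tam $2,243,560. Sum = $8,024,500.
No rounding difference to absorb.

Okafor: $1,708,940 · Sato: $2,291,890 · Orozco: $1,780,110 · Tam: $2,243,560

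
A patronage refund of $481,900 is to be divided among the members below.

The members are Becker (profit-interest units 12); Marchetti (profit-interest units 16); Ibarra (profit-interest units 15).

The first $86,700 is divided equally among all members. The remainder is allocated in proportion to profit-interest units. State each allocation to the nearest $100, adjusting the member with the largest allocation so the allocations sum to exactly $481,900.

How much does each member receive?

Becker: $139,200 · Marchetti: $175,900 · Ibarra: $166,800

Equal tier: $86,700 ÷ 3 = $28,900 apiece.
Remainder $395,200 by profit-interest units (total 43): Becker 110,288.37 → $110,300; Marchetti 147,051.16 → $147,100; Ibarra 137,860.47 → $137,900.
Rounding difference −$100 on remainder applied to Marchetti.
Totals: Becker $28,900 + $110,300 = $139,200; Marchetti $28,900 + $147,000 = $175,900; Ibarra $28,900 + $137,900 = $166,800.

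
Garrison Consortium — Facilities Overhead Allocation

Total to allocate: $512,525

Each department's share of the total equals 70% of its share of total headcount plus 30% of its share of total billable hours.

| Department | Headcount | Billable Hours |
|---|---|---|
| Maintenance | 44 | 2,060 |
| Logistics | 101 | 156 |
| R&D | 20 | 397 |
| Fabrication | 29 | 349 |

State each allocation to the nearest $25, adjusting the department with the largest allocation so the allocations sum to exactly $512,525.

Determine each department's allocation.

Maintenance: $188,300; Logistics: $194,875; R&D: $57,600; Fabrication: $71,750

Totals — headcount 194, billable hours 2,962.
Blended shares (70% headcount + 30% billable hours): Maintenance 0.3674; Logistics 0.3802; R&D 0.1124; Fabrication 0.1400.
Unrounded shares: Maintenance 188,304.60; Logistics 194,878.98; R&D 57,594.62; Fabrication 71,746.79.
Rounded to nearest $25: Maintenance $188,300; Logistics $194,875; R&D $57,600; Fabrication $71,750. Sum = $512,525.
No rounding difference to absorb.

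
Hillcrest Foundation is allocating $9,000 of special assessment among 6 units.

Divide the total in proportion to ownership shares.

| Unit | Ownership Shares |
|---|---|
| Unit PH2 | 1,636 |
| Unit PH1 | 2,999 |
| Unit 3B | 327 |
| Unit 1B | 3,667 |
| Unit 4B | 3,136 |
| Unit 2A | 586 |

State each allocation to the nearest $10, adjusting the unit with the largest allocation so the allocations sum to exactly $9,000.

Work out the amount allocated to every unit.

Unit PH2: $1,190 | Unit PH1: $2,190 | Unit 3B: $240 | Unit 1B: $2,660 | Unit 4B: $2,290 | Unit 2A: $430

Ownership shares total: 12,351.
Unrounded shares: Unit PH2 1,636/12,351 × $9,000 = 1,192.13; Unit PH1 2,999/12,351 × $9,000 = 2,185.33; Unit 3B 327/12,351 × $9,000 = 238.28; Unit 1B 3,667/12,351 × $9,000 = 2,672.09; Unit 4B 3,136/12,351 × $9,000 = 2,285.16; Unit 2A 586/12,351 × $9,000 = 427.01.
After rounding ($10): Unit PH2 $1,190; Unit PH1 $2,190; Unit 3B $240; Unit 1B $2,670; Unit 4B $2,290; Unit 2A $430. Sum = $9,010.
Difference $9,000 − $9,010 = −$10 applied to largest allocation (Unit 1B): Unit 1B becomes $2,660.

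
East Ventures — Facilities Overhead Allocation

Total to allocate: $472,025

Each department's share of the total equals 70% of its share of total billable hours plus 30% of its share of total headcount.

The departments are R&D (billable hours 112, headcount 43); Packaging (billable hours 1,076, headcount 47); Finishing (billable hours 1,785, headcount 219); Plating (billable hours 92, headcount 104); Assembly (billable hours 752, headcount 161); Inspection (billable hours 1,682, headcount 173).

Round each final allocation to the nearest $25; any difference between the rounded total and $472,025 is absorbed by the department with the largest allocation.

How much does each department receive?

R&D: $14,875 · Packaging: $73,575 · Finishing: $148,775 · Plating: $25,250 · Assembly: $75,700 · Inspection: $133,850

Billable hours total 5,499; headcount total 747.
Composite weights (70% billable hours + 30% headcount): R&D 0.0315; Packaging 0.1558; Finishing 0.3152; Plating 0.0535; Assembly 0.1604; Inspection 0.2836.
Proportional shares: R&D 14,881.16; Packaging 73,563.14; Finishing 148,770.45; Plating 25,243.09; Assembly 75,705.79; Inspection 133,861.37.
After rounding ($25): R&D $14,875; Packaging $73,575; Finishing $148,775; Plating $25,250; Assembly $75,700; Inspection $133,850. Sum = $472,025.
Rounded total matches; no reconciliation needed.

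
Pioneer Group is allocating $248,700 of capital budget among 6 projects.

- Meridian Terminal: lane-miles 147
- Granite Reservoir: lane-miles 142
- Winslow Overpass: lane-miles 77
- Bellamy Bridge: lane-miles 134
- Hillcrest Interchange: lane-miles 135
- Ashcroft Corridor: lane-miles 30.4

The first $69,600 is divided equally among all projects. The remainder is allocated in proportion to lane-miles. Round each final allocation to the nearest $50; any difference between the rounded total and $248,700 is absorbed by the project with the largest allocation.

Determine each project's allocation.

First tranche $69,600 split equally: $11,600 each.
Remainder $179,100 by lane-miles (total 665.4): Meridian Terminal 39,566.73 → $39,550; Granite Reservoir 38,220.92 → $38,200; Winslow Overpass 20,725.43 → $20,750; Bellamy Bridge 36,067.63 → $36,050; Hillcrest Interchange 36,336.79 → $36,350; Ashcroft Corridor 8,182.51 → $8,200.
Totals: Meridian Terminal $11,600 + $39,550 = $51,150; Granite Reservoir $11,600 + $38,200 = $49,800; Winslow Overpass $11,600 + $20,750 = $32,350; Bellamy Bridge $11,600 + $36,050 = $47,650; Hillcrest Interchange $11,600 + $36,350 = $47,950; Ashcroft Corridor $11,600 + $8,200 = $19,800.

Meridian Terminal: $51,150; Granite Reservoir: $49,800; Winslow Overpass: $32,350; Bellamy Bridge: $47,650; Hillcrest Interchange: $47,950; Ashcroft Corridor: $19,800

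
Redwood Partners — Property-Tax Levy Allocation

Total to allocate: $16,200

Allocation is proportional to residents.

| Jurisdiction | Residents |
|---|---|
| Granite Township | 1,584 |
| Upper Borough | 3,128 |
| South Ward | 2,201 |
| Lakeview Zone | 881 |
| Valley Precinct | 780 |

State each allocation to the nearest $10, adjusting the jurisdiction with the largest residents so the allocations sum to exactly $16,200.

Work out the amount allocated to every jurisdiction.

Residents total: 1,584 + 3,128 + 2,201 + 881 + 780 = 8,574.
Raw shares: Granite Township 2,992.86; Upper Borough 5,910.15; South Ward 4,158.64; Lakeview Zone 1,664.59; Valley Precinct 1,473.76.
Rounded to nearest $10: Granite Township $2,990; Upper Borough $5,910; South Ward $4,160; Lakeview Zone $1,660; Valley Precinct $1,470. Sum = $16,190.
Difference $16,200 − $16,190 = +$10 applied to largest residents (Upper Borough): Upper Borough becomes $5,920.

Granite Township: $2,990 | Upper Borough: $5,920 | South Ward: $4,160 | Lakeview Zone: $1,660 | Valley Precinct: $1,470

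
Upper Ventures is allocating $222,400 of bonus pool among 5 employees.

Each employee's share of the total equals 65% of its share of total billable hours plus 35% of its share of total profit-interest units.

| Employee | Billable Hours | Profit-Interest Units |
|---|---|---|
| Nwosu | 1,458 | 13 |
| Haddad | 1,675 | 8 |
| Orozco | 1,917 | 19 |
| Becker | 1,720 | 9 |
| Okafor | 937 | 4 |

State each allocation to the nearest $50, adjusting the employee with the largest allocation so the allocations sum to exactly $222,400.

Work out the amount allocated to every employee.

Billable hours total 7,707; profit-interest units total 53.
Composite weights (65% billable hours + 35% profit-interest units): Nwosu 0.2088; Haddad 0.1941; Orozco 0.2871; Becker 0.2045; Okafor 0.1054.
Proportional shares: Nwosu 46,440.50; Haddad 43,167.37; Orozco 63,862.03; Becker 45,480.11; Okafor 23,450.00.
After rounding ($50): Nwosu $46,450; Haddad $43,150; Orozco $63,850; Becker $45,500; Okafor $23,450. Sum = $222,400.
No rounding difference to absorb.

Nwosu: $46,450 | Haddad: $43,150 | Orozco: $63,850 | Becker: $45,500 | Okafor: $23,450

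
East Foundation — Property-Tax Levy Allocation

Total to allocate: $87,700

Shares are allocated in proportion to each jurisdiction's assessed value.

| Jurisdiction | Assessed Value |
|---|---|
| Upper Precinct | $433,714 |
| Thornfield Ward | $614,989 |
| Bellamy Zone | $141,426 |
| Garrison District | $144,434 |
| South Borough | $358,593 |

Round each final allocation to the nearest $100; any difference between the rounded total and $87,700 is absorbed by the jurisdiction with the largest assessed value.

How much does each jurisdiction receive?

Total assessed value = 1,693,156.
Unrounded shares: Upper Precinct 433,714/1,693,156 × $87,700 = 22,464.98; Thornfield Ward 614,989/1,693,156 × $87,700 = 31,854.44; Bellamy Zone 141,426/1,693,156 × $87,700 = 7,325.41; Garrison District 144,434/1,693,156 × $87,700 = 7,481.21; South Borough 358,593/1,693,156 × $87,700 = 18,573.96.
Rounded to nearest $100: Upper Precinct $22,500; Thornfield Ward $31,900; Bellamy Zone $7,300; Garrison District $7,500; South Borough $18,600. Sum = $87,800.
Difference $87,700 − $87,800 = −$100 applied to largest assessed value (Thornfield Ward): Thornfield Ward becomes $31,800.

Upper Precinct: $22,500 | Thornfield Ward: $31,800 | Bellamy Zone: $7,300 | Garrison District: $7,500 | South Borough: $18,600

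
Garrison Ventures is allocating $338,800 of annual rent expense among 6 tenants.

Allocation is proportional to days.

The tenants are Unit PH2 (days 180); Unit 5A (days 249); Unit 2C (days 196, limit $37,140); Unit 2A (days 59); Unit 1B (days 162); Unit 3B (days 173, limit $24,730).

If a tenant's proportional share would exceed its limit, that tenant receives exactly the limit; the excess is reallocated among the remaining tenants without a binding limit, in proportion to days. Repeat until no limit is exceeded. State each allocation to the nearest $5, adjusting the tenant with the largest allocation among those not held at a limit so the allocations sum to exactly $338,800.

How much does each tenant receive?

Unit PH2: $76,690 | Unit 5A: $106,085 | Unit 2C: $37,140 | Unit 2A: $25,135 | Unit 1B: $69,020 | Unit 3B: $24,730

Sum of days: 1,019.
Unconstrained shares: Unit PH2 59,846.91; Unit 5A 82,788.22; Unit 2C 65,166.63; Unit 2A 19,616.49; Unit 1B 53,862.22; Unit 3B 57,519.53.
Capped: Unit 2C ($37,140), Unit 3B ($24,730); remaining pool $276,930 reallocated over remaining days 650.
Shares after redistribution: Unit PH2 76,688.31 → $76,690; Unit 5A 106,085.49 → $106,085; Unit 2A 25,136.72 → $25,135; Unit 1B 69,019.48 → $69,020.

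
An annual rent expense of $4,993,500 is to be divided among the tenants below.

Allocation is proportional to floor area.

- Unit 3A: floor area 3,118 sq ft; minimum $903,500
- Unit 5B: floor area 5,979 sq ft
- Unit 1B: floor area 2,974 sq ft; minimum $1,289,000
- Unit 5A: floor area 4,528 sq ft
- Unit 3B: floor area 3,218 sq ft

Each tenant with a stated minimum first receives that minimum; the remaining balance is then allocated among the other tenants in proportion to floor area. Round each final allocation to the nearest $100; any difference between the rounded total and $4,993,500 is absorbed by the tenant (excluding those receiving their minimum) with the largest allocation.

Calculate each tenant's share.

Fund the minimums — Unit 3A $903,500; Unit 1B $1,289,000. Remaining pool $2,801,000.
Remaining pool split over remaining floor area 13,725: Unit 5B 1,220,195.19 → $1,220,200; Unit 5A 924,074.90 → $924,100; Unit 3B 656,729.91 → $656,700.

Unit 3A: $903,500 · Unit 5B: $1,220,200 · Unit 1B: $1,289,000 · Unit 5A: $924,100 · Unit 3B: $656,700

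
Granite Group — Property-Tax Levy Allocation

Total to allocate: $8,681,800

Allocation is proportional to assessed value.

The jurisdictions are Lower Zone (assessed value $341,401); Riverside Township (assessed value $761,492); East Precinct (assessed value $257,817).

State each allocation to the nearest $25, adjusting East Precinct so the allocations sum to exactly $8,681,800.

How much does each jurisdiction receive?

Lower Zone: $2,178,250 · Riverside Township: $4,858,575 · East Precinct: $1,644,975

Total assessed value = 1,360,710.
Proportional shares: Lower Zone 341,401/1,360,710 × $8,681,800 = 2,178,256.35; Riverside Township 761,492/1,360,710 × $8,681,800 = 4,858,582.10; East Precinct 257,817/1,360,710 × $8,681,800 = 1,644,961.55.
After rounding ($25): Lower Zone $2,178,250; Riverside Township $4,858,575; East Precinct $1,644,950. Sum = $8,681,775.
Difference $8,681,800 − $8,681,775 = +$25 applied to East Precinct: East Precinct becomes $1,644,975.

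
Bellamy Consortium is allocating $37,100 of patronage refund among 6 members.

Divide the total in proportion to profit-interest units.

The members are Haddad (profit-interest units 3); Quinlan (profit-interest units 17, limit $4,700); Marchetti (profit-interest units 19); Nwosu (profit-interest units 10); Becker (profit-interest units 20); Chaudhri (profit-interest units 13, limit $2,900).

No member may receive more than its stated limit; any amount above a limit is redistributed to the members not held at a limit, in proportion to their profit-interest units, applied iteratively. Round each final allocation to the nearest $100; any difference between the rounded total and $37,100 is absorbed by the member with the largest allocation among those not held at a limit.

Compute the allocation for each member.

Haddad: $1,700 | Quinlan: $4,700 | Marchetti: $10,800 | Nwosu: $5,700 | Becker: $11,300 | Chaudhri: $2,900

Total profit-interest units = 82.
Proportional shares (ignoring caps): Haddad 1,357.32; Quinlan 7,691.46; Marchetti 8,596.34; Nwosu 4,524.39; Becker 9,048.78; Chaudhri 5,881.71.
Capped: Quinlan ($4,700), Chaudhri ($2,900); balance $29,500 reallocated over remaining profit-interest units 52.
Remaining shares: Haddad 1,701.92 → $1,700; Marchetti 10,778.85 → $10,800; Nwosu 5,673.08 → $5,700; Becker 11,346.15 → $11,300.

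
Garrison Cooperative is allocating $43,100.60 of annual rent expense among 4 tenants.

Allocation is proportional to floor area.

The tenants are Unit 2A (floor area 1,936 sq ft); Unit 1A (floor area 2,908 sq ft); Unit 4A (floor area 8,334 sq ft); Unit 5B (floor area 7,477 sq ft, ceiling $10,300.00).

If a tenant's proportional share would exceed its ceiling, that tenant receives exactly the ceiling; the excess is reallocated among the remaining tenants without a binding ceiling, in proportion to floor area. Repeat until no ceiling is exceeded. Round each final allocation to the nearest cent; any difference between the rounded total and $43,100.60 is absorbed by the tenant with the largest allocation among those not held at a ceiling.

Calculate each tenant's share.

Unit 2A: $4,818.79 · Unit 1A: $7,238.14 · Unit 4A: $20,743.67 · Unit 5B: $10,300.00

Sum of floor area: 20,655.
Unconstrained shares: Unit 2A 4,039.8335; Unit 1A 6,068.0971; Unit 4A 17,390.4817; Unit 5B 15,602.1877.
Cap binds for Unit 5B ($10,300.00); balance $32,800.60 reallocated over remaining floor area 13,178.
Shares after redistribution: Unit 2A 4,818.7860 → $4,818.79; Unit 1A 7,238.1351 → $7,238.14; Unit 4A 20,743.6789 → $20,743.68.
Rounding difference −$0.01 applied to Unit 4A → $20,743.67.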